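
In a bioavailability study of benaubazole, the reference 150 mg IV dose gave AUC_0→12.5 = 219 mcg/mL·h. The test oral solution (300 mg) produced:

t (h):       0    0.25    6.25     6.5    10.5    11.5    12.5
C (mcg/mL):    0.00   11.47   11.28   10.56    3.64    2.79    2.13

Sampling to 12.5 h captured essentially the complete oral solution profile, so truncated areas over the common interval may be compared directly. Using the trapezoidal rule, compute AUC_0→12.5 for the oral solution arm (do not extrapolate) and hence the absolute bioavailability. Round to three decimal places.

Trapezoidal AUC_0→12.5 (oral solution):
  [0→0.25]: (0.00+11.47)/2 × 0.25 = 1.43375
  [0.25→6.25]: (11.47+11.28)/2 × 6 = 68.25
  [6.25→6.5]: (11.28+10.56)/2 × 0.25 = 2.73
  [6.5→10.5]: (10.56+3.64)/2 × 4 = 28.4
  [10.5→11.5]: (3.64+2.79)/2 × 1 = 3.215
  [11.5→12.5]: (2.79+2.13)/2 × 1 = 2.46
  Sum = 106.48875 mcg/mL·h
F = (AUC_ev/D_ev)/(AUC_iv/D_iv) = (106.48875/300)/(219/150) = 0.3549625/1.46 = 0.2431

F = 0.243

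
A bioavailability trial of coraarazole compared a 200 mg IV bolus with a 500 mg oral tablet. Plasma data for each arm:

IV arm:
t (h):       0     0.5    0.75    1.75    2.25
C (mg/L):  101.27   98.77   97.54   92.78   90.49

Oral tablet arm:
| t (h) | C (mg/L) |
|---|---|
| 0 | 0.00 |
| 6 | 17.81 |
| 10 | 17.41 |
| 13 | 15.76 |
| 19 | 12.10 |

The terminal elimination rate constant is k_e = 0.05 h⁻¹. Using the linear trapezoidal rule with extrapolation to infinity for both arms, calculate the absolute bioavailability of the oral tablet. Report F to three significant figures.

F = 0.0986

Trapezoidal AUC_0→2.25 (IV):
  [0→0.5]: (101.27+98.77)/2 × 0.5 = 50.01
  [0.5→0.75]: (98.77+97.54)/2 × 0.25 = 24.53875
  [0.75→1.75]: (97.54+92.78)/2 × 1 = 95.16
  [1.75→2.25]: (92.78+90.49)/2 × 0.5 = 45.8175
  Sum = 215.52625 mg/L·h
IV tail: 90.49/0.05 = 1809.800; AUC_iv,0→∞ = 215.52625 + 1809.800 = 2025.32625 mg/L·h
Trapezoidal AUC_0→19 (oral tablet):
  [0→6]: (0.00+17.81)/2 × 6 = 53.43
  [6→10]: (17.81+17.41)/2 × 4 = 70.44
  [10→13]: (17.41+15.76)/2 × 3 = 49.755
  [13→19]: (15.76+12.10)/2 × 6 = 83.58
  Sum = 257.205 mg/L·h
oral tablet tail: 12.10/0.05 = 242.000; AUC_ev,0→∞ = 257.205 + 242.000 = 499.205 mg/L·h
F = (AUC_ev/D_ev)/(AUC_iv/D_iv) = (499.205/500)/(2025.32625/200) = 0.99841/10.1266 = 0.0986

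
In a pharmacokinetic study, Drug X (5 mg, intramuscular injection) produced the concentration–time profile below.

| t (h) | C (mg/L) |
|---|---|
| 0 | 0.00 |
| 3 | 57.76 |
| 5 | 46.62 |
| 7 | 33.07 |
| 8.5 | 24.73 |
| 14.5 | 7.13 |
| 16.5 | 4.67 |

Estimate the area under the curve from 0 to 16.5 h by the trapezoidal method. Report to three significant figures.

Trapezoidal AUC_0→16.5:
  [0→3]: (0.00+57.76)/2 × 3 = 86.64
  [3→5]: (57.76+46.62)/2 × 2 = 104.38
  [5→7]: (46.62+33.07)/2 × 2 = 79.69
  [7→8.5]: (33.07+24.73)/2 × 1.5 = 43.35
  [8.5→14.5]: (24.73+7.13)/2 × 6 = 95.58
  [14.5→16.5]: (7.13+4.67)/2 × 2 = 11.8
  Sum = 421.44 mg/L·h

AUC = 421 mg/L·h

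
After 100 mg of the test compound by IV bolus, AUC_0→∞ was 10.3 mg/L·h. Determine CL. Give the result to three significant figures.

CL = 9.71 L/h

CL = Dose_iv / AUC_0→∞
   = 100 / 10.3 = 9.70874 L/h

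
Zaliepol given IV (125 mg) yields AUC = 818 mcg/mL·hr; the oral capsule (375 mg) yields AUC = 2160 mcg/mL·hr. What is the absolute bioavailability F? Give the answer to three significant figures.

F = 0.880

F = (AUC_ev / D_ev) / (AUC_iv / D_iv)
  = (2160/375) / (818/125)
  = 5.76 / 6.544 = 0.8802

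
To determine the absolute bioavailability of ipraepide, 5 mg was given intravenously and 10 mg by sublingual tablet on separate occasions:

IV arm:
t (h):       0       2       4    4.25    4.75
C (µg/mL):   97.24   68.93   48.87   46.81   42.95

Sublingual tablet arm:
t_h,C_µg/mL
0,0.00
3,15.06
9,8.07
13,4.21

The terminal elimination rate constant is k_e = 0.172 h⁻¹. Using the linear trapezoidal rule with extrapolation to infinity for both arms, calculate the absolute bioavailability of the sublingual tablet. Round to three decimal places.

Trapezoidal AUC_0→4.75 (IV):
  [0→2]: (97.24+68.93)/2 × 2 = 166.17
  [2→4]: (68.93+48.87)/2 × 2 = 117.8
  [4→4.25]: (48.87+46.81)/2 × 0.25 = 11.96
  [4.25→4.75]: (46.81+42.95)/2 × 0.5 = 22.44
  Sum = 318.37 µg/mL·h
IV tail: 42.95/0.172 = 249.709; AUC_iv,0→∞ = 318.37 + 249.709 = 568.079 µg/mL·h
Trapezoidal AUC_0→13 (sublingual tablet):
  [0→3]: (0.00+15.06)/2 × 3 = 22.59
  [3→9]: (15.06+8.07)/2 × 6 = 69.39
  [9→13]: (8.07+4.21)/2 × 4 = 24.56
  Sum = 116.54 µg/mL·h
sublingual tablet tail: 4.21/0.172 = 24.477; AUC_ev,0→∞ = 116.54 + 24.477 = 141.017 µg/mL·h
F = (AUC_ev/D_ev)/(AUC_iv/D_iv) = (141.017/10)/(568.079/5) = 14.1017/113.6158 = 0.1241

F = 0.124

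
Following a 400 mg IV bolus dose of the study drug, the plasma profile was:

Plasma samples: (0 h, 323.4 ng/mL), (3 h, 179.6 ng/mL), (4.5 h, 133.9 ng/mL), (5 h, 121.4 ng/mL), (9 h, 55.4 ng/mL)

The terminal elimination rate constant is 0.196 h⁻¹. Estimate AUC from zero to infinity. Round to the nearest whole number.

Trapezoidal AUC_0→9:
  [0→3]: (323.4+179.6)/2 × 3 = 754.5
  [3→4.5]: (179.6+133.9)/2 × 1.5 = 235.125
  [4.5→5]: (133.9+121.4)/2 × 0.5 = 63.825
  [5→9]: (121.4+55.4)/2 × 4 = 353.6
  Sum = 1407.05 ng/mL·h
Extrapolated tail: C_last / k_e = 55.4 / 0.196 = 282.653
AUC_0→∞ = 1407.05 + 282.653 = 1689.703 ng/mL·h

AUC = 1690 ng/mL·h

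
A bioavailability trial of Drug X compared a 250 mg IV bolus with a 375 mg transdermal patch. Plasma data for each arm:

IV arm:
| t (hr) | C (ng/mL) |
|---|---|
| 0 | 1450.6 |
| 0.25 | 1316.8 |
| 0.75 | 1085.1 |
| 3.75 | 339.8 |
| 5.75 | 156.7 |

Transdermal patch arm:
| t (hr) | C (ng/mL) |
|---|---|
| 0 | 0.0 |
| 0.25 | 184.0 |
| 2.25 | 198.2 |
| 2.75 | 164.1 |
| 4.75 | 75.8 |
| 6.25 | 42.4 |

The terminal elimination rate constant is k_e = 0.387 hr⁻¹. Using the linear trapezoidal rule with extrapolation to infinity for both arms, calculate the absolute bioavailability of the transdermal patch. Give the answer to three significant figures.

F = 0.156

Trapezoidal AUC_0→5.75 (IV):
  [0→0.25]: (1450.6+1316.8)/2 × 0.25 = 345.925
  [0.25→0.75]: (1316.8+1085.1)/2 × 0.5 = 600.475
  [0.75→3.75]: (1085.1+339.8)/2 × 3 = 2137.35
  [3.75→5.75]: (339.8+156.7)/2 × 2 = 496.5
  Sum = 3580.25 ng/mL·hr
IV tail: 156.7/0.387 = 404.910; AUC_iv,0→∞ = 3580.25 + 404.910 = 3985.16 ng/mL·hr
Trapezoidal AUC_0→6.25 (transdermal patch):
  [0→0.25]: (0.0+184.0)/2 × 0.25 = 23.0
  [0.25→2.25]: (184.0+198.2)/2 × 2 = 382.2
  [2.25→2.75]: (198.2+164.1)/2 × 0.5 = 90.575
  [2.75→4.75]: (164.1+75.8)/2 × 2 = 239.9
  [4.75→6.25]: (75.8+42.4)/2 × 1.5 = 88.65
  Sum = 824.325 ng/mL·hr
transdermal patch tail: 42.4/0.387 = 109.561; AUC_ev,0→∞ = 824.325 + 109.561 = 933.886 ng/mL·hr
F = (AUC_ev/D_ev)/(AUC_iv/D_iv) = (933.886/375)/(3985.16/250) = 2.49036/15.94064 = 0.1562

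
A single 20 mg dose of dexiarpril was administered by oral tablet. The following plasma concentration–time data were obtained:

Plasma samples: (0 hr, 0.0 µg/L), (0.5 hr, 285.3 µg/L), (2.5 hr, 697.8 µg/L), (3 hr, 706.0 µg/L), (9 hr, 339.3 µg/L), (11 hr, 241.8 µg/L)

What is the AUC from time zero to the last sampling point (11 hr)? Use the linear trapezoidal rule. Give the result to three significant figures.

AUC = 5120 µg/L·hr

Trapezoidal AUC_0→11:
  [0→0.5]: (0.0+285.3)/2 × 0.5 = 71.325
  [0.5→2.5]: (285.3+697.8)/2 × 2 = 983.1
  [2.5→3]: (697.8+706.0)/2 × 0.5 = 350.95
  [3→9]: (706.0+339.3)/2 × 6 = 3135.9
  [9→11]: (339.3+241.8)/2 × 2 = 581.1
  Sum = 5122.375 µg/L·hr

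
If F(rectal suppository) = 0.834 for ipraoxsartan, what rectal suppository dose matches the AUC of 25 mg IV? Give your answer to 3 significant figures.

D_rectal = 30.0 mg

For equal systemic exposure: F × D_ev = D_iv
D_ev = D_iv / F = 25 / 0.834 = 29.976 mg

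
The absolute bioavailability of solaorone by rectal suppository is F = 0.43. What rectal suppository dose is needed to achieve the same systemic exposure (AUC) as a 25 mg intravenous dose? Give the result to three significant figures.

D_rectal = 58.1 mg

For equal systemic exposure: F × D_ev = D_iv
D_ev = D_iv / F = 25 / 0.43 = 58.1395 mg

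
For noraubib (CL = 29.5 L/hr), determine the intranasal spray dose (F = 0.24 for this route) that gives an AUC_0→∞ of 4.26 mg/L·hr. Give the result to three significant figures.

Dose = CL × AUC_0→∞ / F
     = 29.5 × 4.26 / 0.24 = 523.625 mg

Dose = 524 mg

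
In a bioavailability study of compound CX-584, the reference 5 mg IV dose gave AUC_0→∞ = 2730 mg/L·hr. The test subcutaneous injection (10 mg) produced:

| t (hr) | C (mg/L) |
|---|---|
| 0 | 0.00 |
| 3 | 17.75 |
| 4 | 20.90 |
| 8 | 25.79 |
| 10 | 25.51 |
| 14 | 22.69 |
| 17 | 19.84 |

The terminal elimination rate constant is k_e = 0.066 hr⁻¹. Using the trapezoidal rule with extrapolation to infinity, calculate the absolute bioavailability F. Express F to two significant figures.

Trapezoidal AUC_0→17 (subcutaneous injection):
  [0→3]: (0.00+17.75)/2 × 3 = 26.625
  [3→4]: (17.75+20.90)/2 × 1 = 19.325
  [4→8]: (20.90+25.79)/2 × 4 = 93.38
  [8→10]: (25.79+25.51)/2 × 2 = 51.3
  [10→14]: (25.51+22.69)/2 × 4 = 96.4
  [14→17]: (22.69+19.84)/2 × 3 = 63.795
  Sum = 350.825 mg/L·hr
Tail: C_last/k_e = 19.84/0.066 = 300.606
AUC_0→∞ (subcutaneous injection) = 350.825 + 300.606 = 651.431 mg/L·hr
F = (AUC_ev/D_ev)/(AUC_iv/D_iv) = (651.431/10)/(2730/5) = 65.1431/546 = 0.1193

F = 0.12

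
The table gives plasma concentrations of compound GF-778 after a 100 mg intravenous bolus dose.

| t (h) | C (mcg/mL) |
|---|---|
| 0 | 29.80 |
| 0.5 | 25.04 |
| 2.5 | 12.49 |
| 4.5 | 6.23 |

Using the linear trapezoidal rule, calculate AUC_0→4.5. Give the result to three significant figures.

Trapezoidal AUC_0→4.5:
  [0→0.5]: (29.80+25.04)/2 × 0.5 = 13.71
  [0.5→2.5]: (25.04+12.49)/2 × 2 = 37.53
  [2.5→4.5]: (12.49+6.23)/2 × 2 = 18.72
  Sum = 69.96 mcg/mL·h

AUC = 70.0 mcg/mL·h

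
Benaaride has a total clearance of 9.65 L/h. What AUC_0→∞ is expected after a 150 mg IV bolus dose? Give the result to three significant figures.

AUC = 15.5 mg/L·h

AUC_0→∞ = Dose_iv / CL
        = 150 / 9.65 = 15.544 mg/L·h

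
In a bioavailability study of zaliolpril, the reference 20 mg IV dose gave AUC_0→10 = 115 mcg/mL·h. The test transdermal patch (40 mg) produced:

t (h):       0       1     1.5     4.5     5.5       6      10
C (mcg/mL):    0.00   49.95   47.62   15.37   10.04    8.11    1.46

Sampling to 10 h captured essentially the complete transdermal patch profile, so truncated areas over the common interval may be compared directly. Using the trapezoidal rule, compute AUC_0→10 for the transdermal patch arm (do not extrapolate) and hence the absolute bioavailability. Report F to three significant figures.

Trapezoidal AUC_0→10 (transdermal patch):
  [0→1]: (0.00+49.95)/2 × 1 = 24.975
  [1→1.5]: (49.95+47.62)/2 × 0.5 = 24.3925
  [1.5→4.5]: (47.62+15.37)/2 × 3 = 94.485
  [4.5→5.5]: (15.37+10.04)/2 × 1 = 12.705
  [5.5→6]: (10.04+8.11)/2 × 0.5 = 4.5375
  [6→10]: (8.11+1.46)/2 × 4 = 19.14
  Sum = 180.235 mcg/mL·h
F = (AUC_ev/D_ev)/(AUC_iv/D_iv) = (180.235/40)/(115/20) = 4.505875/5.75 = 0.7836

F = 0.784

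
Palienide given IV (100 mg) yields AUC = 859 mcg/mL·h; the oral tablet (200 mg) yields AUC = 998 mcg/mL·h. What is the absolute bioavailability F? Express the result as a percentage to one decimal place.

F = 58.1%

F = (AUC_ev / D_ev) / (AUC_iv / D_iv)
  = (998/200) / (859/100)
  = 4.99 / 8.59 = 0.5809
  = 58.09%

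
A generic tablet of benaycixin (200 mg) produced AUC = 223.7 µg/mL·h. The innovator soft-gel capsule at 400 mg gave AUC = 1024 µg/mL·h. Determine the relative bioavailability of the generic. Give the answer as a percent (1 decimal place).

F_rel = 43.7%

F_rel = (AUC_test/D_test) / (AUC_ref/D_ref)
      = (223.7/200) / (1024/400)
      = 1.1185 / 2.56 = 0.4369 = 43.69%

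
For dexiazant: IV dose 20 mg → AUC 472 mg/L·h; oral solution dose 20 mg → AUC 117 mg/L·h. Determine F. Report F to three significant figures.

F = 0.248

F = (AUC_ev / D_ev) / (AUC_iv / D_iv)
  = (117/20) / (472/20)
  = 5.85 / 23.6 = 0.2479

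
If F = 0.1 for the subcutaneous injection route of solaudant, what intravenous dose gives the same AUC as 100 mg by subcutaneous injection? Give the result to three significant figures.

Systemic exposure from an extravascular dose = F × D_ev, so the equivalent IV dose is F × D_ev.
D_iv = F × D_ev = 0.1 × 100 = 10 mg

D_iv = 10.0 mg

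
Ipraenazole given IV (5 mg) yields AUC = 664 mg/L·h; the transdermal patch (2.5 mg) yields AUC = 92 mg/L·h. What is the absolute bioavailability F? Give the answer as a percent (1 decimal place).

F = (AUC_ev / D_ev) / (AUC_iv / D_iv)
  = (92/2.5) / (664/5)
  = 36.8 / 132.8 = 0.2771
  = 27.71%

F = 27.7%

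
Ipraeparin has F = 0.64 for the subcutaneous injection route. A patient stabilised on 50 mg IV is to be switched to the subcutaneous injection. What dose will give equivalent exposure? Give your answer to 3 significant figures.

D_subcutaneous = 78.1 mg

For equal systemic exposure: F × D_ev = D_iv
D_ev = D_iv / F = 50 / 0.64 = 78.125 mg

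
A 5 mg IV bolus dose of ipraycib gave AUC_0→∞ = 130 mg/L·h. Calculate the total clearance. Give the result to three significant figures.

CL = Dose_iv / AUC_0→∞
   = 5 / 130 = 0.0384615 L/h

CL = 0.0385 L/h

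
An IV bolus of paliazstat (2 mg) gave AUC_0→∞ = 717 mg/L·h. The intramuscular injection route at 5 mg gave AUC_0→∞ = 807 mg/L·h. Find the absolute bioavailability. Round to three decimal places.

F = 0.450

F = (AUC_ev / D_ev) / (AUC_iv / D_iv)
  = (807/5) / (717/2)
  = 161.4 / 358.5 = 0.4502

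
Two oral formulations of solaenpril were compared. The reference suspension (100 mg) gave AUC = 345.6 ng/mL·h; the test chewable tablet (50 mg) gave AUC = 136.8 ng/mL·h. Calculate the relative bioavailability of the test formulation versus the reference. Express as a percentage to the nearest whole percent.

F_rel = 79%

F_rel = (AUC_test/D_test) / (AUC_ref/D_ref)
      = (136.8/50) / (345.6/100)
      = 2.736 / 3.456 = 0.7917 = 79.17%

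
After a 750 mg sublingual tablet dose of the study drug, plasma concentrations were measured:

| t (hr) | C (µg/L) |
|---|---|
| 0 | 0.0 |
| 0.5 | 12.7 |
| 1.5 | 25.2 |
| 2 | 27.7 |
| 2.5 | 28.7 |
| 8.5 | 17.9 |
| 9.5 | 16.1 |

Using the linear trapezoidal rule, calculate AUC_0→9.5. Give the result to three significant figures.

AUC = 206 µg/L·hr

Trapezoidal AUC_0→9.5:
  [0→0.5]: (0.0+12.7)/2 × 0.5 = 3.175
  [0.5→1.5]: (12.7+25.2)/2 × 1 = 18.95
  [1.5→2]: (25.2+27.7)/2 × 0.5 = 13.225
  [2→2.5]: (27.7+28.7)/2 × 0.5 = 14.1
  [2.5→8.5]: (28.7+17.9)/2 × 6 = 139.8
  [8.5→9.5]: (17.9+16.1)/2 × 1 = 17.0
  Sum = 206.25 µg/L·hr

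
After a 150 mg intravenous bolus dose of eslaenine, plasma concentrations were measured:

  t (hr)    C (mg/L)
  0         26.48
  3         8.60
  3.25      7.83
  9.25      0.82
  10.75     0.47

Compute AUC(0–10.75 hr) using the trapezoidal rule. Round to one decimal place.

AUC = 81.6 mg/L·hr

Trapezoidal AUC_0→10.75:
  [0→3]: (26.48+8.60)/2 × 3 = 52.62
  [3→3.25]: (8.60+7.83)/2 × 0.25 = 2.05375
  [3.25→9.25]: (7.83+0.82)/2 × 6 = 25.95
  [9.25→10.75]: (0.82+0.47)/2 × 1.5 = 0.9675
  Sum = 81.59125 mg/L·hr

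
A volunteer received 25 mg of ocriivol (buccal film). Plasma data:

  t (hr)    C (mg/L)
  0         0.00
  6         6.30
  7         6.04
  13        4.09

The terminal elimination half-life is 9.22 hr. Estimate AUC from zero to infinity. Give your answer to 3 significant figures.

AUC = 110 mg/L·hr

Trapezoidal AUC_0→13:
  [0→6]: (0.00+6.30)/2 × 6 = 18.9
  [6→7]: (6.30+6.04)/2 × 1 = 6.17
  [7→13]: (6.04+4.09)/2 × 6 = 30.39
  Sum = 55.46 mg/L·hr
k_e = ln2 / t½ = 0.693147 / 9.22 = 0.0752 hr^-1
Extrapolated tail: C_last / k_e = 4.09 / 0.0752 = 54.388
AUC_0→∞ = 55.46 + 54.388 = 109.848 mg/L·hr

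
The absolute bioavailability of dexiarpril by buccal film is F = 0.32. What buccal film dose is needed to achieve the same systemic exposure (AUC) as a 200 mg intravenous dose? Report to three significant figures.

For equal systemic exposure: F × D_ev = D_iv
D_ev = D_iv / F = 200 / 0.32 = 625 mg

D_buccal = 625 mg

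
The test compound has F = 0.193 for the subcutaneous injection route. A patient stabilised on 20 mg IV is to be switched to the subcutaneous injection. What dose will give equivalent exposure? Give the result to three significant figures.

For equal systemic exposure: F × D_ev = D_iv
D_ev = D_iv / F = 20 / 0.193 = 103.627 mg

D_subcutaneous = 104 mg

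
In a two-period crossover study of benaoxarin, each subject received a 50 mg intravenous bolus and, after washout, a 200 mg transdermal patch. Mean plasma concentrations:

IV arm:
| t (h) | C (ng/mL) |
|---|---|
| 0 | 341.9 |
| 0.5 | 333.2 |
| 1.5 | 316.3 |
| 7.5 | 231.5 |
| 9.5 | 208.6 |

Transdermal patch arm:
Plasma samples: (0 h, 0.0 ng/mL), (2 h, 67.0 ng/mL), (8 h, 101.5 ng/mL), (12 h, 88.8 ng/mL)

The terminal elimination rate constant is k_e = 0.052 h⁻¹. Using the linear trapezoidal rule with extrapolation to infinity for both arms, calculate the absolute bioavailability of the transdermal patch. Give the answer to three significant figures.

F = 0.101

Trapezoidal AUC_0→9.5 (IV):
  [0→0.5]: (341.9+333.2)/2 × 0.5 = 168.775
  [0.5→1.5]: (333.2+316.3)/2 × 1 = 324.75
  [1.5→7.5]: (316.3+231.5)/2 × 6 = 1643.4
  [7.5→9.5]: (231.5+208.6)/2 × 2 = 440.1
  Sum = 2577.025 ng/mL·h
IV tail: 208.6/0.052 = 4011.538; AUC_iv,0→∞ = 2577.025 + 4011.538 = 6588.563 ng/mL·h
Trapezoidal AUC_0→12 (transdermal patch):
  [0→2]: (0.0+67.0)/2 × 2 = 67.0
  [2→8]: (67.0+101.5)/2 × 6 = 505.5
  [8→12]: (101.5+88.8)/2 × 4 = 380.6
  Sum = 953.1 ng/mL·h
transdermal patch tail: 88.8/0.052 = 1707.692; AUC_ev,0→∞ = 953.1 + 1707.692 = 2660.792 ng/mL·h
F = (AUC_ev/D_ev)/(AUC_iv/D_iv) = (2660.792/200)/(6588.563/50) = 13.30396/131.77126 = 0.1010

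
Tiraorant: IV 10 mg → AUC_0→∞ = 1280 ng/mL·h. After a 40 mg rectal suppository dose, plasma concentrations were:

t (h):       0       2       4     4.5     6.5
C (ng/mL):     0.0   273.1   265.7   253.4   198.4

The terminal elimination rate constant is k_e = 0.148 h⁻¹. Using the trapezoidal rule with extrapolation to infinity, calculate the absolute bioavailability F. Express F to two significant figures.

F = 0.53

Trapezoidal AUC_0→6.5 (rectal suppository):
  [0→2]: (0.0+273.1)/2 × 2 = 273.1
  [2→4]: (273.1+265.7)/2 × 2 = 538.8
  [4→4.5]: (265.7+253.4)/2 × 0.5 = 129.775
  [4.5→6.5]: (253.4+198.4)/2 × 2 = 451.8
  Sum = 1393.475 ng/mL·h
Tail: C_last/k_e = 198.4/0.148 = 1340.541
AUC_0→∞ (rectal suppository) = 1393.475 + 1340.541 = 2734.016 ng/mL·h
F = (AUC_ev/D_ev)/(AUC_iv/D_iv) = (2734.016/40)/(1280/10) = 68.3504/128 = 0.5340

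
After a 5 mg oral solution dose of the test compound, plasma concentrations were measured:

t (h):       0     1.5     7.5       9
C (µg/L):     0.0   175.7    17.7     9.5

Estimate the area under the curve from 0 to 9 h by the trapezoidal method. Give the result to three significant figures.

AUC = 732 µg/L·h

Trapezoidal AUC_0→9:
  [0→1.5]: (0.0+175.7)/2 × 1.5 = 131.775
  [1.5→7.5]: (175.7+17.7)/2 × 6 = 580.2
  [7.5→9]: (17.7+9.5)/2 × 1.5 = 20.4
  Sum = 732.375 µg/L·h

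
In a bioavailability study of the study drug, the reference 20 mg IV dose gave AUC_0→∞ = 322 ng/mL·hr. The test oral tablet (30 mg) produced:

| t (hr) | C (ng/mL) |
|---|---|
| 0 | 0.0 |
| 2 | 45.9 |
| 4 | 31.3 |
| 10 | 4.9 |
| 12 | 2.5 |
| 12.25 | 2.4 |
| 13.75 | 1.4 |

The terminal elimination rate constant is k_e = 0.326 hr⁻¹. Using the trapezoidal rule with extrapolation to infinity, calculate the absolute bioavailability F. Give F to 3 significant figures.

Trapezoidal AUC_0→13.75 (oral tablet):
  [0→2]: (0.0+45.9)/2 × 2 = 45.9
  [2→4]: (45.9+31.3)/2 × 2 = 77.2
  [4→10]: (31.3+4.9)/2 × 6 = 108.6
  [10→12]: (4.9+2.5)/2 × 2 = 7.4
  [12→12.25]: (2.5+2.4)/2 × 0.25 = 0.6125
  [12.25→13.75]: (2.4+1.4)/2 × 1.5 = 2.85
  Sum = 242.5625 ng/mL·hr
Tail: C_last/k_e = 1.4/0.326 = 4.294
AUC_0→∞ (oral tablet) = 242.5625 + 4.294 = 246.8565 ng/mL·hr
F = (AUC_ev/D_ev)/(AUC_iv/D_iv) = (246.8565/30)/(322/20) = 8.22855/16.1 = 0.5111

F = 0.511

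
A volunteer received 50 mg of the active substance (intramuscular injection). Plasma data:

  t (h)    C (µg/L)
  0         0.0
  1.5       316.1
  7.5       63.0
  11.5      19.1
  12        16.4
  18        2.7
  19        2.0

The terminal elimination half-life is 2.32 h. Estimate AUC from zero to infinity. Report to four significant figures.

Trapezoidal AUC_0→19:
  [0→1.5]: (0.0+316.1)/2 × 1.5 = 237.075
  [1.5→7.5]: (316.1+63.0)/2 × 6 = 1137.3
  [7.5→11.5]: (63.0+19.1)/2 × 4 = 164.2
  [11.5→12]: (19.1+16.4)/2 × 0.5 = 8.875
  [12→18]: (16.4+2.7)/2 × 6 = 57.3
  [18→19]: (2.7+2.0)/2 × 1 = 2.35
  Sum = 1607.1 µg/L·h
k_e = ln2 / t½ = 0.693147 / 2.32 = 0.2988 h^-1
Extrapolated tail: C_last / k_e = 2.0 / 0.2988 = 6.693
AUC_0→∞ = 1607.1 + 6.693 = 1613.793 µg/L·h

AUC = 1614 µg/L·h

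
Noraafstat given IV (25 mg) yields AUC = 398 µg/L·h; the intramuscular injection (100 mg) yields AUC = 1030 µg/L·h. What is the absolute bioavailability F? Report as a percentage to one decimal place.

F = (AUC_ev / D_ev) / (AUC_iv / D_iv)
  = (1030/100) / (398/25)
  = 10.3 / 15.92 = 0.6470
  = 64.70%

F = 64.7%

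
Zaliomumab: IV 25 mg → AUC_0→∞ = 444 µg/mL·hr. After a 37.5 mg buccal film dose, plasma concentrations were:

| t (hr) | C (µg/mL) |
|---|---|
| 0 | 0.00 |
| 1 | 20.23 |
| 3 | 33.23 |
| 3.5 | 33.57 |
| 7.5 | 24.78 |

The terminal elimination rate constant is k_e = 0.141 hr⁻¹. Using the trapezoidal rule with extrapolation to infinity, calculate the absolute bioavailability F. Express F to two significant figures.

Trapezoidal AUC_0→7.5 (buccal film):
  [0→1]: (0.00+20.23)/2 × 1 = 10.115
  [1→3]: (20.23+33.23)/2 × 2 = 53.46
  [3→3.5]: (33.23+33.57)/2 × 0.5 = 16.7
  [3.5→7.5]: (33.57+24.78)/2 × 4 = 116.7
  Sum = 196.975 µg/mL·hr
Tail: C_last/k_e = 24.78/0.141 = 175.745
AUC_0→∞ (buccal film) = 196.975 + 175.745 = 372.72 µg/mL·hr
F = (AUC_ev/D_ev)/(AUC_iv/D_iv) = (372.72/37.5)/(444/25) = 9.9392/17.76 = 0.5596

F = 0.56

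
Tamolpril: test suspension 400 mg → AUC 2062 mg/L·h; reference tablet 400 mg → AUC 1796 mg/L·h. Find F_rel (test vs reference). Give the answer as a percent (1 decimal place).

F_rel = 114.8%

F_rel = (AUC_test/D_test) / (AUC_ref/D_ref)
      = (2062/400) / (1796/400)
      = 5.155 / 4.49 = 1.1481 = 114.81%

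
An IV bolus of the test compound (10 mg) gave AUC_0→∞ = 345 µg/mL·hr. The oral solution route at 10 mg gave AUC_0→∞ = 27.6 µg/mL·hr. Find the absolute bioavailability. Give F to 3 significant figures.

F = 0.0800

F = (AUC_ev / D_ev) / (AUC_iv / D_iv)
  = (27.6/10) / (345/10)
  = 2.76 / 34.5 = 0.0800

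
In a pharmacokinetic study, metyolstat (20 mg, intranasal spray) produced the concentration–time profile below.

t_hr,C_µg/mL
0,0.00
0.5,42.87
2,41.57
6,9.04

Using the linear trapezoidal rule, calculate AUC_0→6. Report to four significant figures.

AUC = 175.3 µg/mL·hr

Trapezoidal AUC_0→6:
  [0→0.5]: (0.00+42.87)/2 × 0.5 = 10.7175
  [0.5→2]: (42.87+41.57)/2 × 1.5 = 63.33
  [2→6]: (41.57+9.04)/2 × 4 = 101.22
  Sum = 175.2675 µg/mL·hr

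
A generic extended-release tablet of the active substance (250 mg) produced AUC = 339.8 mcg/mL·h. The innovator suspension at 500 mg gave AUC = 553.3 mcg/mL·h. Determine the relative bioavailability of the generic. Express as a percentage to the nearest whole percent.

F_rel = (AUC_test/D_test) / (AUC_ref/D_ref)
      = (339.8/250) / (553.3/500)
      = 1.3592 / 1.1066 = 1.2283 = 122.83%

F_rel = 123%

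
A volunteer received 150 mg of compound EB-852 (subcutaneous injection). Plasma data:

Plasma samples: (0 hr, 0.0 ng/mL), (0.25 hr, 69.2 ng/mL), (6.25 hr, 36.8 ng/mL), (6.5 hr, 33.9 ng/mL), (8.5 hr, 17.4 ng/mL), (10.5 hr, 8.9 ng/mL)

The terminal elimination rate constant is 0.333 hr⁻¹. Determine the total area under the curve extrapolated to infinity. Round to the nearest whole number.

Trapezoidal AUC_0→10.5:
  [0→0.25]: (0.0+69.2)/2 × 0.25 = 8.65
  [0.25→6.25]: (69.2+36.8)/2 × 6 = 318.0
  [6.25→6.5]: (36.8+33.9)/2 × 0.25 = 8.8375
  [6.5→8.5]: (33.9+17.4)/2 × 2 = 51.3
  [8.5→10.5]: (17.4+8.9)/2 × 2 = 26.3
  Sum = 413.0875 ng/mL·hr
Extrapolated tail: C_last / k_e = 8.9 / 0.333 = 26.727
AUC_0→∞ = 413.0875 + 26.727 = 439.8145 ng/mL·hr

AUC = 440 ng/mL·hr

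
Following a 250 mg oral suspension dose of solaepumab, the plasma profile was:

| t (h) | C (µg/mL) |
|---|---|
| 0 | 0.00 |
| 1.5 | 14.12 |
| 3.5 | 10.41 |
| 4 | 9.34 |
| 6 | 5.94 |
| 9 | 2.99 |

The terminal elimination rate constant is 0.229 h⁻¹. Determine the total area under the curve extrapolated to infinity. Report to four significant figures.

AUC = 81.79 µg/mL·h

Trapezoidal AUC_0→9:
  [0→1.5]: (0.00+14.12)/2 × 1.5 = 10.59
  [1.5→3.5]: (14.12+10.41)/2 × 2 = 24.53
  [3.5→4]: (10.41+9.34)/2 × 0.5 = 4.9375
  [4→6]: (9.34+5.94)/2 × 2 = 15.28
  [6→9]: (5.94+2.99)/2 × 3 = 13.395
  Sum = 68.7325 µg/mL·h
Extrapolated tail: C_last / k_e = 2.99 / 0.229 = 13.057
AUC_0→∞ = 68.7325 + 13.057 = 81.7895 µg/mL·h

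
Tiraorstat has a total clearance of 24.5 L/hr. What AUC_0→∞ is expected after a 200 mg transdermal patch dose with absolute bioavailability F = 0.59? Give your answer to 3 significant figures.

AUC_0→∞ = F × Dose / CL
        = 0.59 × 200 / 24.5 = 4.81633 mg/L·hr

AUC = 4.82 mg/L·hr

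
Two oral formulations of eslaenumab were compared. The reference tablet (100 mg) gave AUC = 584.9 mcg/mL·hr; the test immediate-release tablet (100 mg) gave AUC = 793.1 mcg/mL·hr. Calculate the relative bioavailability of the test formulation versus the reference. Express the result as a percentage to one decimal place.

F_rel = (AUC_test/D_test) / (AUC_ref/D_ref)
      = (793.1/100) / (584.9/100)
      = 7.931 / 5.849 = 1.3560 = 135.60%

F_rel = 135.6%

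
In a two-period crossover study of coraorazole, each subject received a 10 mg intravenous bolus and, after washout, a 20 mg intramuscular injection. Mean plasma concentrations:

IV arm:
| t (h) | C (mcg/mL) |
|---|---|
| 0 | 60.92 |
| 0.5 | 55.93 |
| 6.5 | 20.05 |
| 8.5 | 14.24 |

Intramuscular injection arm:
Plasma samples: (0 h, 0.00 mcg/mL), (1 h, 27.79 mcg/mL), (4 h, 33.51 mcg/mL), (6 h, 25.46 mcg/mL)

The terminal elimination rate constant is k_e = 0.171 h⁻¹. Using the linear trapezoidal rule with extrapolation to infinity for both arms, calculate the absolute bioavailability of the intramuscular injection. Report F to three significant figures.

Trapezoidal AUC_0→8.5 (IV):
  [0→0.5]: (60.92+55.93)/2 × 0.5 = 29.2125
  [0.5→6.5]: (55.93+20.05)/2 × 6 = 227.94
  [6.5→8.5]: (20.05+14.24)/2 × 2 = 34.29
  Sum = 291.4425 mcg/mL·h
IV tail: 14.24/0.171 = 83.275; AUC_iv,0→∞ = 291.4425 + 83.275 = 374.7175 mcg/mL·h
Trapezoidal AUC_0→6 (intramuscular injection):
  [0→1]: (0.00+27.79)/2 × 1 = 13.895
  [1→4]: (27.79+33.51)/2 × 3 = 91.95
  [4→6]: (33.51+25.46)/2 × 2 = 58.97
  Sum = 164.815 mcg/mL·h
intramuscular injection tail: 25.46/0.171 = 148.889; AUC_ev,0→∞ = 164.815 + 148.889 = 313.704 mcg/mL·h
F = (AUC_ev/D_ev)/(AUC_iv/D_iv) = (313.704/20)/(374.7175/10) = 15.6852/37.47175 = 0.4186

F = 0.419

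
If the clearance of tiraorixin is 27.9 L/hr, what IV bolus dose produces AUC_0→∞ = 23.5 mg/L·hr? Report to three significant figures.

Dose = 656 mg

Dose_iv = CL × AUC_0→∞
     = 27.9 × 23.5 = 655.65 mg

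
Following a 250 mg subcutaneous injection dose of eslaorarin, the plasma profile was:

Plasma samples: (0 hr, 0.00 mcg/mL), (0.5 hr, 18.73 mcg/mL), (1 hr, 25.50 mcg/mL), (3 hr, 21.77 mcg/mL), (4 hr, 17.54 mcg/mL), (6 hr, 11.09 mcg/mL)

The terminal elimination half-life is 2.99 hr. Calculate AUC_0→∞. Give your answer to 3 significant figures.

Trapezoidal AUC_0→6:
  [0→0.5]: (0.00+18.73)/2 × 0.5 = 4.6825
  [0.5→1]: (18.73+25.50)/2 × 0.5 = 11.0575
  [1→3]: (25.50+21.77)/2 × 2 = 47.27
  [3→4]: (21.77+17.54)/2 × 1 = 19.655
  [4→6]: (17.54+11.09)/2 × 2 = 28.63
  Sum = 111.295 mcg/mL·hr
k_e = ln2 / t½ = 0.693147 / 2.99 = 0.2318 hr^-1
Extrapolated tail: C_last / k_e = 11.09 / 0.2318 = 47.843
AUC_0→∞ = 111.295 + 47.843 = 159.138 mcg/mL·hr

AUC = 159 mcg/mL·hr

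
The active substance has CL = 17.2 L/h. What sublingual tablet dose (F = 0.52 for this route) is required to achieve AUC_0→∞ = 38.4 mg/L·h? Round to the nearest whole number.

Dose = CL × AUC_0→∞ / F
     = 17.2 × 38.4 / 0.52 = 1270.15 mg

Dose = 1270 mg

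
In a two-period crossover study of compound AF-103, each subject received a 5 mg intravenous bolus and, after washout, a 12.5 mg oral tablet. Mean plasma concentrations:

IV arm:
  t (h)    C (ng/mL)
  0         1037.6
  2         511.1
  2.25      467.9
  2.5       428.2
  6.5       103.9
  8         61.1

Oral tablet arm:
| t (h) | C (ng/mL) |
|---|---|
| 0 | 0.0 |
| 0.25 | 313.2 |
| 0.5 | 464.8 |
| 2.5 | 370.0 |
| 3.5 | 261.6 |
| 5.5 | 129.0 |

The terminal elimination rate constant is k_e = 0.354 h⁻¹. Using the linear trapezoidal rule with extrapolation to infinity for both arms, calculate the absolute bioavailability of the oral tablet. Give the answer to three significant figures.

Trapezoidal AUC_0→8 (IV):
  [0→2]: (1037.6+511.1)/2 × 2 = 1548.7
  [2→2.25]: (511.1+467.9)/2 × 0.25 = 122.375
  [2.25→2.5]: (467.9+428.2)/2 × 0.25 = 112.0125
  [2.5→6.5]: (428.2+103.9)/2 × 4 = 1064.2
  [6.5→8]: (103.9+61.1)/2 × 1.5 = 123.75
  Sum = 2971.0375 ng/mL·h
IV tail: 61.1/0.354 = 172.599; AUC_iv,0→∞ = 2971.0375 + 172.599 = 3143.6365 ng/mL·h
Trapezoidal AUC_0→5.5 (oral tablet):
  [0→0.25]: (0.0+313.2)/2 × 0.25 = 39.15
  [0.25→0.5]: (313.2+464.8)/2 × 0.25 = 97.25
  [0.5→2.5]: (464.8+370.0)/2 × 2 = 834.8
  [2.5→3.5]: (370.0+261.6)/2 × 1 = 315.8
  [3.5→5.5]: (261.6+129.0)/2 × 2 = 390.6
  Sum = 1677.6 ng/mL·h
oral tablet tail: 129.0/0.354 = 364.407; AUC_ev,0→∞ = 1677.6 + 364.407 = 2042.007 ng/mL·h
F = (AUC_ev/D_ev)/(AUC_iv/D_iv) = (2042.007/12.5)/(3143.6365/5) = 163.36056/628.7273 = 0.2598

F = 0.260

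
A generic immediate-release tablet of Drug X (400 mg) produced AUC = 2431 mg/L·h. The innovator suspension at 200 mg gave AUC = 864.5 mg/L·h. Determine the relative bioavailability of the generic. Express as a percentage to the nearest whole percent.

F_rel = (AUC_test/D_test) / (AUC_ref/D_ref)
      = (2431/400) / (864.5/200)
      = 6.0775 / 4.3225 = 1.4060 = 140.60%

F_rel = 141%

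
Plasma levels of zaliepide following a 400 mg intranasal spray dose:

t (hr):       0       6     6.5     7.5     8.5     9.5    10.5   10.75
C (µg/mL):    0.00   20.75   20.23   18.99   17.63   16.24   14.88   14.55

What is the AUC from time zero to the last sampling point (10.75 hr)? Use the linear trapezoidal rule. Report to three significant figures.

AUC = 147 µg/mL·hr

Trapezoidal AUC_0→10.75:
  [0→6]: (0.00+20.75)/2 × 6 = 62.25
  [6→6.5]: (20.75+20.23)/2 × 0.5 = 10.245
  [6.5→7.5]: (20.23+18.99)/2 × 1 = 19.61
  [7.5→8.5]: (18.99+17.63)/2 × 1 = 18.31
  [8.5→9.5]: (17.63+16.24)/2 × 1 = 16.935
  [9.5→10.5]: (16.24+14.88)/2 × 1 = 15.56
  [10.5→10.75]: (14.88+14.55)/2 × 0.25 = 3.67875
  Sum = 146.58875 µg/mL·hr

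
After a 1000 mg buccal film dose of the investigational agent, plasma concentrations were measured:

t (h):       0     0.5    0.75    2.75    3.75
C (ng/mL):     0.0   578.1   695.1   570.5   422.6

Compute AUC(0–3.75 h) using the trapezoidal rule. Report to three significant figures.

Trapezoidal AUC_0→3.75:
  [0→0.5]: (0.0+578.1)/2 × 0.5 = 144.525
  [0.5→0.75]: (578.1+695.1)/2 × 0.25 = 159.15
  [0.75→2.75]: (695.1+570.5)/2 × 2 = 1265.6
  [2.75→3.75]: (570.5+422.6)/2 × 1 = 496.55
  Sum = 2065.825 ng/mL·h

AUC = 2070 ng/mL·h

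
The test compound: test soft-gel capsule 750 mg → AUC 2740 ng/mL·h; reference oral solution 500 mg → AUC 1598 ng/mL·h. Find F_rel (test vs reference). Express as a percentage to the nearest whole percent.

F_rel = (AUC_test/D_test) / (AUC_ref/D_ref)
      = (2740/750) / (1598/500)
      = 3.65333 / 3.196 = 1.1431 = 114.31%

F_rel = 114%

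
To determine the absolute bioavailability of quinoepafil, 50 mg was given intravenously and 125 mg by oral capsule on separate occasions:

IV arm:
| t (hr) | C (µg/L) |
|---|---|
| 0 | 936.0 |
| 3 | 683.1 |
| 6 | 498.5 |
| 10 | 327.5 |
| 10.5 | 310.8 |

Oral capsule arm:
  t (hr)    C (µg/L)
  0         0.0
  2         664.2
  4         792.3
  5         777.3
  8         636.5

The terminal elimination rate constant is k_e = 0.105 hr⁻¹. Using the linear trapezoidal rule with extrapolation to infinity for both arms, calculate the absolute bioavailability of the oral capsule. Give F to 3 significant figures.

F = 0.494

Trapezoidal AUC_0→10.5 (IV):
  [0→3]: (936.0+683.1)/2 × 3 = 2428.65
  [3→6]: (683.1+498.5)/2 × 3 = 1772.4
  [6→10]: (498.5+327.5)/2 × 4 = 1652.0
  [10→10.5]: (327.5+310.8)/2 × 0.5 = 159.575
  Sum = 6012.625 µg/L·hr
IV tail: 310.8/0.105 = 2960.000; AUC_iv,0→∞ = 6012.625 + 2960.000 = 8972.625 µg/L·hr
Trapezoidal AUC_0→8 (oral capsule):
  [0→2]: (0.0+664.2)/2 × 2 = 664.2
  [2→4]: (664.2+792.3)/2 × 2 = 1456.5
  [4→5]: (792.3+777.3)/2 × 1 = 784.8
  [5→8]: (777.3+636.5)/2 × 3 = 2120.7
  Sum = 5026.2 µg/L·hr
oral capsule tail: 636.5/0.105 = 6061.905; AUC_ev,0→∞ = 5026.2 + 6061.905 = 11088.105 µg/L·hr
F = (AUC_ev/D_ev)/(AUC_iv/D_iv) = (11088.105/125)/(8972.625/50) = 88.70484/179.4525 = 0.4943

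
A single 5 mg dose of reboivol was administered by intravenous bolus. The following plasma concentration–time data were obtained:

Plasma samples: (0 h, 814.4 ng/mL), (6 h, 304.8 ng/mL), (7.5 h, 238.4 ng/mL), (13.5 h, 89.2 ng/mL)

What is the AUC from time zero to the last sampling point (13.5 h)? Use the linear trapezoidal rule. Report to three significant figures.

Trapezoidal AUC_0→13.5:
  [0→6]: (814.4+304.8)/2 × 6 = 3357.6
  [6→7.5]: (304.8+238.4)/2 × 1.5 = 407.4
  [7.5→13.5]: (238.4+89.2)/2 × 6 = 982.8
  Sum = 4747.8 ng/mL·h

AUC = 4750 ng/mL·h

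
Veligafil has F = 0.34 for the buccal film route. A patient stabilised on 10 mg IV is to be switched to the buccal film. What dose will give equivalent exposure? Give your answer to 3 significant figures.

For equal systemic exposure: F × D_ev = D_iv
D_ev = D_iv / F = 10 / 0.34 = 29.4118 mg

D_buccal = 29.4 mg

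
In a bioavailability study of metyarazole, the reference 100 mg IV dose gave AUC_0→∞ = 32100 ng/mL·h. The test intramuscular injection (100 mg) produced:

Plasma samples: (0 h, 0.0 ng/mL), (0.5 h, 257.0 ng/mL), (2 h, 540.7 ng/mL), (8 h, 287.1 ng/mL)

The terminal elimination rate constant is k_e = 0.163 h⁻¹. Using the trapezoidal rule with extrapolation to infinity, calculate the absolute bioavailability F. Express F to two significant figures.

F = 0.15

Trapezoidal AUC_0→8 (intramuscular injection):
  [0→0.5]: (0.0+257.0)/2 × 0.5 = 64.25
  [0.5→2]: (257.0+540.7)/2 × 1.5 = 598.275
  [2→8]: (540.7+287.1)/2 × 6 = 2483.4
  Sum = 3145.925 ng/mL·h
Tail: C_last/k_e = 287.1/0.163 = 1761.350
AUC_0→∞ (intramuscular injection) = 3145.925 + 1761.350 = 4907.275 ng/mL·h
F = (AUC_ev/D_ev)/(AUC_iv/D_iv) = (4907.275/100)/(32100/100) = 49.07275/321 = 0.1529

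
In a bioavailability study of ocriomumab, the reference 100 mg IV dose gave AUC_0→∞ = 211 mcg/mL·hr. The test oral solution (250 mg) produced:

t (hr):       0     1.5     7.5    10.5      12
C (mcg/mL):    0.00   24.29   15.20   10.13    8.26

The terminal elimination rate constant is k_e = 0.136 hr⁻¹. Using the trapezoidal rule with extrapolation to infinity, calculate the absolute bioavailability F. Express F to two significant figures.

F = 0.47

Trapezoidal AUC_0→12 (oral solution):
  [0→1.5]: (0.00+24.29)/2 × 1.5 = 18.2175
  [1.5→7.5]: (24.29+15.20)/2 × 6 = 118.47
  [7.5→10.5]: (15.20+10.13)/2 × 3 = 37.995
  [10.5→12]: (10.13+8.26)/2 × 1.5 = 13.7925
  Sum = 188.475 mcg/mL·hr
Tail: C_last/k_e = 8.26/0.136 = 60.735
AUC_0→∞ (oral solution) = 188.475 + 60.735 = 249.21 mcg/mL·hr
F = (AUC_ev/D_ev)/(AUC_iv/D_iv) = (249.21/250)/(211/100) = 0.99684/2.11 = 0.4724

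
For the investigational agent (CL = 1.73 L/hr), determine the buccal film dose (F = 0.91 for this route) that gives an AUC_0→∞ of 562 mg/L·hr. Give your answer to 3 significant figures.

Dose = CL × AUC_0→∞ / F
     = 1.73 × 562 / 0.91 = 1068.42 mg

Dose = 1070 mg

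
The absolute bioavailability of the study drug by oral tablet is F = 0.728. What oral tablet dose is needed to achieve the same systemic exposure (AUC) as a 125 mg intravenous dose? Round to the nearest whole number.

D_oral = 172 mg

For equal systemic exposure: F × D_ev = D_iv
D_ev = D_iv / F = 125 / 0.728 = 171.703 mg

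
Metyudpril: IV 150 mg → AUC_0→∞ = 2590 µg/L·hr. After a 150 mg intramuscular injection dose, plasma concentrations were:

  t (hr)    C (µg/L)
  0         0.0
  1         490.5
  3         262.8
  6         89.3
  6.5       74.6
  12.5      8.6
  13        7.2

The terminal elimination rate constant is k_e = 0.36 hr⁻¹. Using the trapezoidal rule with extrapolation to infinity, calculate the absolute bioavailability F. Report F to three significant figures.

F = 0.711

Trapezoidal AUC_0→13 (intramuscular injection):
  [0→1]: (0.0+490.5)/2 × 1 = 245.25
  [1→3]: (490.5+262.8)/2 × 2 = 753.3
  [3→6]: (262.8+89.3)/2 × 3 = 528.15
  [6→6.5]: (89.3+74.6)/2 × 0.5 = 40.975
  [6.5→12.5]: (74.6+8.6)/2 × 6 = 249.6
  [12.5→13]: (8.6+7.2)/2 × 0.5 = 3.95
  Sum = 1821.225 µg/L·hr
Tail: C_last/k_e = 7.2/0.36 = 20.000
AUC_0→∞ (intramuscular injection) = 1821.225 + 20.000 = 1841.225 µg/L·hr
F = (AUC_ev/D_ev)/(AUC_iv/D_iv) = (1841.225/150)/(2590/150) = 12.2748/17.2667 = 0.7109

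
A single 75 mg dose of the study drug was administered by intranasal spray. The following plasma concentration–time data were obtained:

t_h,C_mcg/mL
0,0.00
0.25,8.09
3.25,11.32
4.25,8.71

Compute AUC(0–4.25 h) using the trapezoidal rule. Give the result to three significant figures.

AUC = 40.1 mcg/mL·h

Trapezoidal AUC_0→4.25:
  [0→0.25]: (0.00+8.09)/2 × 0.25 = 1.01125
  [0.25→3.25]: (8.09+11.32)/2 × 3 = 29.115
  [3.25→4.25]: (11.32+8.71)/2 × 1 = 10.015
  Sum = 40.14125 mcg/mL·h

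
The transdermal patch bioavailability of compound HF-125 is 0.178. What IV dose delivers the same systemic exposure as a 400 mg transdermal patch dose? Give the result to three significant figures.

D_iv = 71.2 mg

Systemic exposure from an extravascular dose = F × D_ev, so the equivalent IV dose is F × D_ev.
D_iv = F × D_ev = 0.178 × 400 = 71.2 mg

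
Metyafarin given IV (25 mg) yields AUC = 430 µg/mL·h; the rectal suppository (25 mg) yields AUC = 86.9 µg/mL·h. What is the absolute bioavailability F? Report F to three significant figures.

F = 0.202

F = (AUC_ev / D_ev) / (AUC_iv / D_iv)
  = (86.9/25) / (430/25)
  = 3.476 / 17.2 = 0.2021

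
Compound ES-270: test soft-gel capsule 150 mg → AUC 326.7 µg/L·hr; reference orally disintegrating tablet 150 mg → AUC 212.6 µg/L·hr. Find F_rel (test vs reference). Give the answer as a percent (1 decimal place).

F_rel = (AUC_test/D_test) / (AUC_ref/D_ref)
      = (326.7/150) / (212.6/150)
      = 2.178 / 1.41733 = 1.5367 = 153.67%

F_rel = 153.7%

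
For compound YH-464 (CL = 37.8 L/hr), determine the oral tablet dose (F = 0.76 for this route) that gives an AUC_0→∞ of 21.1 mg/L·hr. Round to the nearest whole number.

Dose = 1049 mg

Dose = CL × AUC_0→∞ / F
     = 37.8 × 21.1 / 0.76 = 1049.45 mg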